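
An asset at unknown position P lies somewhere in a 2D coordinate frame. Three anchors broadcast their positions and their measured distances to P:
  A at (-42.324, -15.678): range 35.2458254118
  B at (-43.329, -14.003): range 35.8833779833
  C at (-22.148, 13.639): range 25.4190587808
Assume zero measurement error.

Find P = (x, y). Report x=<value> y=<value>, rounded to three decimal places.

x=-8.039 y=-7.505

eq1: (x + 42.324)² + (y + 15.678)² = 35.2458254118²
eq2: (x + 43.329)² + (y + 14.003)² = 35.8833779833²
eq3: (x + 22.148)² + (y − 13.639)² = 25.4190587808²
eq1−eq2, eq1−eq3 (x²,y² cancel):
  -2.010·x + 3.350·y = -8.983017
  40.352·x + 58.634·y = -764.424775
det = -2.010·58.634 − 3.350·40.352 = -253.033540
x = (-8.983017·58.634 − 3.350·-764.424775) / -253.033540 = -8.038906
y = (-2.010·-764.424775 − -8.983017·40.352) / -253.033540 = -7.504841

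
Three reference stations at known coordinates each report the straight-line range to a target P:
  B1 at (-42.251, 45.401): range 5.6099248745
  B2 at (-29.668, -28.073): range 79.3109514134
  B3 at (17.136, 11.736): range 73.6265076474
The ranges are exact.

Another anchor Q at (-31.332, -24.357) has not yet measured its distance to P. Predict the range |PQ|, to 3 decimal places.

75.336

eq1: (x + 42.251)² + (y − 45.401)² = 5.6099248745²
eq2: (x + 29.668)² + (y + 28.073)² = 79.3109514134²
eq3: (x − 17.136)² + (y − 11.736)² = 73.6265076474²
eq2−eq1, eq2−eq3 (x²,y² cancel):
  -25.166·x + 146.948·y = 8436.870006
  93.608·x + 79.618·y = -367.542975
det = -25.166·79.618 − 146.948·93.608 = -15759.174972
x = (8436.870006·79.618 − 146.948·-367.542975) / -15759.174972 = -46.051676
y = (-25.166·-367.542975 − 8436.870006·93.608) / -15759.174972 = 49.527272
|P − Q| = √((-46.051676 − -31.332)² + (49.527272 − -24.357)²) = 75.336276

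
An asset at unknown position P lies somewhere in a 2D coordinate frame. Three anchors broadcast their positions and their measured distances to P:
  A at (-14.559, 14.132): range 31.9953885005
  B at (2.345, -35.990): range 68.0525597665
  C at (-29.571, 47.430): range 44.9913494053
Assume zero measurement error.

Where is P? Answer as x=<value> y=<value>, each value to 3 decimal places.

eq1: (x + 14.559)² + (y − 14.132)² = 31.9953885005²
eq2: (x − 2.345)² + (y + 35.990)² = 68.0525597665²
eq3: (x + 29.571)² + (y − 47.430)² = 44.9913494053²
eq2−eq3, eq2−eq1 (x²,y² cancel):
  -63.832·x + 166.840·y = 4430.199185
  -33.808·x + 100.244·y = 2718.344785
det = -63.832·100.244 − 166.840·-33.808 = -758.248288
x = (4430.199185·100.244 − 166.840·2718.344785) / -758.248288 = 12.433601
y = (-63.832·2718.344785 − 4430.199185·-33.808) / -758.248288 = 31.310602

x=12.434 y=31.311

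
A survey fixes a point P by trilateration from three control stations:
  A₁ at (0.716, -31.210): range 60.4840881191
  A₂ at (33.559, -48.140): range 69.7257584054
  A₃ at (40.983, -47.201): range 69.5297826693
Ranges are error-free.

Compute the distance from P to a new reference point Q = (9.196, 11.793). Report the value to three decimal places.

23.288

eq1: (x − 0.716)² + (y + 31.210)² = 60.4840881191²
eq2: (x − 33.559)² + (y + 48.140)² = 69.7257584054²
eq3: (x − 40.983)² + (y + 47.201)² = 69.5297826693²
eq2−eq1, eq2−eq3 (x²,y² cancel):
  -65.686·x + 33.860·y = -1265.732855
  14.848·x + 1.878·y = 491.165316
det = -65.686·1.878 − 33.860·14.848 = -626.111588
x = (-1265.732855·1.878 − 33.860·491.165316) / -626.111588 = 30.358652
y = (-65.686·491.165316 − -1265.732855·14.848) / -626.111588 = 21.512273
|P − Q| = √((30.358652 − 9.196)² + (21.512273 − 11.793)²) = 23.287810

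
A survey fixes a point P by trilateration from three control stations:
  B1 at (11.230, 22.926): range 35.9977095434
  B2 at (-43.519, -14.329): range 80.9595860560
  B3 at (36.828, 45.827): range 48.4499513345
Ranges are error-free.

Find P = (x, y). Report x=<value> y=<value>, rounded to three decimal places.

x=36.590 y=-2.622

eq1: (x − 11.230)² + (y − 22.926)² = 35.9977095434²
eq2: (x + 43.519)² + (y + 14.329)² = 80.9595860560²
eq3: (x − 36.828)² + (y − 45.827)² = 48.4499513345²
eq1−eq3, eq1−eq2 (x²,y² cancel):
  51.196·x + 45.802·y = 1753.138445
  -109.498·x − 74.510·y = -3811.110256
det = 51.196·-74.510 − 45.802·-109.498 = 1200.613436
x = (1753.138445·-74.510 − 45.802·-3811.110256) / 1200.613436 = 36.589734
y = (51.196·-3811.110256 − 1753.138445·-109.498) / 1200.613436 = -2.622365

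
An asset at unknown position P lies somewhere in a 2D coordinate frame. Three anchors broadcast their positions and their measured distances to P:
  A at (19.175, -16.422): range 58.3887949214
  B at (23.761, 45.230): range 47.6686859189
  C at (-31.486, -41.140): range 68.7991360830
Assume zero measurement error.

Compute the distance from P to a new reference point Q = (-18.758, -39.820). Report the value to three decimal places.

66.557

eq1: (x − 19.175)² + (y + 16.422)² = 58.3887949214²
eq2: (x − 23.761)² + (y − 45.230)² = 47.6686859189²
eq3: (x + 31.486)² + (y + 41.140)² = 68.7991360830²
eq3−eq1, eq3−eq2 (x²,y² cancel):
  101.322·x + 49.436·y = -722.435334
  110.494·x + 172.740·y = 2387.487734
det = 101.322·172.740 − 49.436·110.494 = 12039.980896
x = (-722.435334·172.740 − 49.436·2387.487734) / 12039.980896 = -20.167916
y = (101.322·2387.487734 − -722.435334·110.494) / 12039.980896 = 26.721787
|P − Q| = √((-20.167916 − -18.758)² + (26.721787 − -39.820)²) = 66.556722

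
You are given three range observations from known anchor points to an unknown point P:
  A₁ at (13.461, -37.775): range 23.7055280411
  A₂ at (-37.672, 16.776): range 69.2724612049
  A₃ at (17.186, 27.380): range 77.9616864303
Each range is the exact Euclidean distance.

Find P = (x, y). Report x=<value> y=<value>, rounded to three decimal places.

eq1: (x − 13.461)² + (y + 37.775)² = 23.7055280411²
eq2: (x + 37.672)² + (y − 16.776)² = 69.2724612049²
eq3: (x − 17.186)² + (y − 27.380)² = 77.9616864303²
eq2−eq3, eq2−eq1 (x²,y² cancel):
  109.716·x + 21.208·y = -1934.941434
  102.266·x − 109.102·y = 4144.257208
det = 109.716·-109.102 − 21.208·102.266 = -14139.092360
x = (-1934.941434·-109.102 − 21.208·4144.257208) / -14139.092360 = -8.714461
y = (109.716·4144.257208 − -1934.941434·102.266) / -14139.092360 = -46.153602

x=-8.714 y=-46.154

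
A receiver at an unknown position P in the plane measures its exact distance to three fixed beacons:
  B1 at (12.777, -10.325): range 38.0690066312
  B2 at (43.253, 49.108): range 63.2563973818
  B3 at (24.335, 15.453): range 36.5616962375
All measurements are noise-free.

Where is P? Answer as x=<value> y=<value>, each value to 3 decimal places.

eq1: (x − 12.777)² + (y + 10.325)² = 38.0690066312²
eq2: (x − 43.253)² + (y − 49.108)² = 63.2563973818²
eq3: (x − 24.335)² + (y − 15.453)² = 36.5616962375²
eq2−eq1, eq2−eq3 (x²,y² cancel):
  -60.952·x − 118.866·y = -1460.437775
  -37.836·x − 67.310·y = -786.816061
det = -60.952·-67.310 − -118.866·-37.836 = -394.734856
x = (-1460.437775·-67.310 − -118.866·-786.816061) / -394.734856 = -12.100246
y = (-60.952·-786.816061 − -1460.437775·-37.836) / -394.734856 = 18.491175

x=-12.100 y=18.491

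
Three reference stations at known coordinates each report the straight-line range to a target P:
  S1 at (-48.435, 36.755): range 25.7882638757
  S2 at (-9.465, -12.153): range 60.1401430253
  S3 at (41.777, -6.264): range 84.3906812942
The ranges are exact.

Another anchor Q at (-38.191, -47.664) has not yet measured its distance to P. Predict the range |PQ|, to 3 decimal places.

eq1: (x + 48.435)² + (y − 36.755)² = 25.7882638757²
eq2: (x + 9.465)² + (y + 12.153)² = 60.1401430253²
eq3: (x − 41.777)² + (y + 6.264)² = 84.3906812942²
eq2−eq1, eq2−eq3 (x²,y² cancel):
  -77.940·x + 97.816·y = 6411.399865
  102.484·x + 11.778·y = -1957.676495
det = -77.940·11.778 − 97.816·102.484 = -10942.552264
x = (6411.399865·11.778 − 97.816·-1957.676495) / -10942.552264 = -24.400665
y = (-77.940·-1957.676495 − 6411.399865·102.484) / -10942.552264 = 46.103010
|P − Q| = √((-24.400665 − -38.191)² + (46.103010 − -47.664)²) = 94.775659

94.776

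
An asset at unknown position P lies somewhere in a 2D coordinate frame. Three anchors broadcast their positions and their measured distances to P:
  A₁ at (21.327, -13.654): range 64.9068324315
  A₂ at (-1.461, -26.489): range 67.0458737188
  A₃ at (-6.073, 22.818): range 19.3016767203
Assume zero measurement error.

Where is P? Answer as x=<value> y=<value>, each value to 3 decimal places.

x=-16.995 y=38.733

eq1: (x − 21.327)² + (y + 13.654)² = 64.9068324315²
eq2: (x + 1.461)² + (y + 26.489)² = 67.0458737188²
eq3: (x + 6.073)² + (y − 22.818)² = 19.3016767203²
eq1−eq3, eq1−eq2 (x²,y² cancel):
  -54.800·x + 72.944·y = 3756.611980
  -45.576·x − 25.670·y = -219.723289
det = -54.800·-25.670 − 72.944·-45.576 = 4731.211744
x = (3756.611980·-25.670 − 72.944·-219.723289) / 4731.211744 = -16.994533
y = (-54.800·-219.723289 − 3756.611980·-45.576) / 4731.211744 = 38.732611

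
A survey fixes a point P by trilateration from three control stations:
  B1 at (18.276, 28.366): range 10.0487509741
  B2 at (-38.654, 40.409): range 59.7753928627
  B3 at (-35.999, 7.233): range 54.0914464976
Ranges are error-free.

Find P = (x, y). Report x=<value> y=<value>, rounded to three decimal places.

eq1: (x − 18.276)² + (y − 28.366)² = 10.0487509741²
eq2: (x + 38.654)² + (y − 40.409)² = 59.7753928627²
eq3: (x + 35.999)² + (y − 7.233)² = 54.0914464976²
eq2−eq3, eq2−eq1 (x²,y² cancel):
  5.310·x − 66.352·y = -1131.561699
  113.860·x − 24.086·y = 1483.743331
det = 5.310·-24.086 − -66.352·113.860 = 7426.942060
x = (-1131.561699·-24.086 − -66.352·1483.743331) / 7426.942060 = 16.925423
y = (5.310·1483.743331 − -1131.561699·113.860) / 7426.942060 = 18.408423

x=16.925 y=18.408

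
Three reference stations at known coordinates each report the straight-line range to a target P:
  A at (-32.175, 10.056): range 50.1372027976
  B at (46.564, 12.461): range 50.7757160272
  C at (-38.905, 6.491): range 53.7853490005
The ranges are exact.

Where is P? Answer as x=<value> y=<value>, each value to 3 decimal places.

x=7.748 y=-20.273

eq1: (x + 32.175)² + (y − 10.056)² = 50.1372027976²
eq2: (x − 46.564)² + (y − 12.461)² = 50.7757160272²
eq3: (x + 38.905)² + (y − 6.491)² = 53.7853490005²
eq2−eq3, eq2−eq1 (x²,y² cancel):
  -170.938·x − 11.940·y = -1082.440940
  -157.478·x − 4.810·y = -1122.694622
det = -170.938·-4.810 − -11.940·-157.478 = -1058.075540
x = (-1082.440940·-4.810 − -11.940·-1122.694622) / -1058.075540 = 7.748438
y = (-170.938·-1122.694622 − -1082.440940·-157.478) / -1058.075540 = -20.273164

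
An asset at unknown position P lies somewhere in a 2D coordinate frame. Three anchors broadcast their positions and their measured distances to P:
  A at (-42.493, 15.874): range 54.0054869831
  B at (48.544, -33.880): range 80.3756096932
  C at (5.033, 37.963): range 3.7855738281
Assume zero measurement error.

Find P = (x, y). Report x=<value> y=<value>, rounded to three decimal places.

x=7.847 y=35.431

eq1: (x + 42.493)² + (y − 15.874)² = 54.0054869831²
eq2: (x − 48.544)² + (y + 33.880)² = 80.3756096932²
eq3: (x − 5.033)² + (y − 37.963)² = 3.7855738281²
eq2−eq3, eq2−eq1 (x²,y² cancel):
  -87.022·x + 143.686·y = 4408.054186
  -182.074·x + 99.508·y = 2096.910598
det = -87.022·99.508 − 143.686·-182.074 = 17502.099588
x = (4408.054186·99.508 − 143.686·2096.910598) / 17502.099588 = 7.847056
y = (-87.022·2096.910598 − 4408.054186·-182.074) / 17502.099588 = 35.430875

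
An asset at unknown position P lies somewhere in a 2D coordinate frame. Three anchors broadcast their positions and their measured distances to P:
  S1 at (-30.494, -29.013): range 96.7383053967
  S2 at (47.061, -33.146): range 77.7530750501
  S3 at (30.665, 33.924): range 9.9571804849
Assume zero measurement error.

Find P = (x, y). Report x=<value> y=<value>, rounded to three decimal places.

eq1: (x + 30.494)² + (y + 29.013)² = 96.7383053967²
eq2: (x − 47.061)² + (y + 33.146)² = 77.7530750501²
eq3: (x − 30.665)² + (y − 33.924)² = 9.9571804849²
eq1−eq2, eq1−eq3 (x²,y² cancel):
  155.110·x − 8.266·y = 4854.515883
  122.318·x + 125.874·y = 9578.696084
det = 155.110·125.874 − -8.266·122.318 = 20535.396728
x = (4854.515883·125.874 − -8.266·9578.696084) / 20535.396728 = 33.611955
y = (155.110·9578.696084 − 4854.515883·122.318) / 20535.396728 = 43.435093

x=33.612 y=43.435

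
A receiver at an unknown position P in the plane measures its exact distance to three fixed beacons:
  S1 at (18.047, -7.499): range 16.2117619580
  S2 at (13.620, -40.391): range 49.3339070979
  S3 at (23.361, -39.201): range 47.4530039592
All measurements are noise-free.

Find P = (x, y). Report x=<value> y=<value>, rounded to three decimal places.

x=21.968 y=8.232

eq1: (x − 18.047)² + (y + 7.499)² = 16.2117619580²
eq2: (x − 13.620)² + (y + 40.391)² = 49.3339070979²
eq3: (x − 23.361)² + (y + 39.201)² = 47.4530039592²
eq3−eq1, eq3−eq2 (x²,y² cancel):
  -10.628·x + 63.404·y = 288.440847
  -19.482·x − 2.380·y = -447.564246
det = -10.628·-2.380 − 63.404·-19.482 = 1260.531368
x = (288.440847·-2.380 − 63.404·-447.564246) / 1260.531368 = 21.967620
y = (-10.628·-447.564246 − 288.440847·-19.482) / 1260.531368 = 8.231542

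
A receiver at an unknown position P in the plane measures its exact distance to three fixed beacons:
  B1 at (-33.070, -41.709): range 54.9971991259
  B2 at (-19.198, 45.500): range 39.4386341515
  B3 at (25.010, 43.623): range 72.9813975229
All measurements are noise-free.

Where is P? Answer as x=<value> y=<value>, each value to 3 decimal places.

eq1: (x + 33.070)² + (y + 41.709)² = 54.9971991259²
eq2: (x + 19.198)² + (y − 45.500)² = 39.4386341515²
eq3: (x − 25.010)² + (y − 43.623)² = 72.9813975229²
eq2−eq3, eq2−eq1 (x²,y² cancel):
  88.416·x − 3.754·y = -3681.225496
  -27.744·x − 174.418·y = -1074.833671
det = 88.416·-174.418 − -3.754·-27.744 = -15525.492864
x = (-3681.225496·-174.418 − -3.754·-1074.833671) / -15525.492864 = -41.096091
y = (88.416·-1074.833671 − -3681.225496·-27.744) / -15525.492864 = 12.699398

x=-41.096 y=12.699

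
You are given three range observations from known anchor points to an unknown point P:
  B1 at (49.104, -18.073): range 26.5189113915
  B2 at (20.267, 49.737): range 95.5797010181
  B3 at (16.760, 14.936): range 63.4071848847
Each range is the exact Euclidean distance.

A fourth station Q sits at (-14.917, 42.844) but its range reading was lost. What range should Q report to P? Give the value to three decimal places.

eq1: (x − 49.104)² + (y + 18.073)² = 26.5189113915²
eq2: (x − 20.267)² + (y − 49.737)² = 95.5797010181²
eq3: (x − 16.760)² + (y − 14.936)² = 63.4071848847²
eq2−eq3, eq2−eq1 (x²,y² cancel):
  -7.014·x − 69.602·y = 2734.469390
  57.674·x − 135.620·y = 8285.542272
det = -7.014·-135.620 − -69.602·57.674 = 4965.464428
x = (2734.469390·-135.620 − -69.602·8285.542272) / 4965.464428 = 41.454647
y = (-7.014·8285.542272 − 2734.469390·57.674) / 4965.464428 = -43.464732
|P − Q| = √((41.454647 − -14.917)² + (-43.464732 − 42.844)²) = 103.087147

103.087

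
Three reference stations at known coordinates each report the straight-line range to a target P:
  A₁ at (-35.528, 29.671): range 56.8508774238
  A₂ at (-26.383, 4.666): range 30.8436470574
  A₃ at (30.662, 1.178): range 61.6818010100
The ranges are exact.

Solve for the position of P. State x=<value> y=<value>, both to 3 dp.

x=-24.646 y=-26.129

eq1: (x + 35.528)² + (y − 29.671)² = 56.8508774238²
eq2: (x + 26.383)² + (y − 4.666)² = 30.8436470574²
eq3: (x − 30.662)² + (y − 1.178)² = 61.6818010100²
eq2−eq1, eq2−eq3 (x²,y² cancel):
  -18.290·x + 50.010·y = -855.918920
  114.090·x − 6.976·y = -2629.602329
det = -18.290·-6.976 − 50.010·114.090 = -5578.049860
x = (-855.918920·-6.976 − 50.010·-2629.602329) / -5578.049860 = -24.646123
y = (-18.290·-2629.602329 − -855.918920·114.090) / -5578.049860 = -26.128704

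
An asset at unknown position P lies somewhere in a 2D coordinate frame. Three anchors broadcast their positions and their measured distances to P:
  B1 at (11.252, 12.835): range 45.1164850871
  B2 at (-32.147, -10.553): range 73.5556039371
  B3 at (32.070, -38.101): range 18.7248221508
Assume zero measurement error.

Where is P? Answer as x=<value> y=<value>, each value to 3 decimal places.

x=40.600 y=-21.432

eq1: (x − 11.252)² + (y − 12.835)² = 45.1164850871²
eq2: (x + 32.147)² + (y + 10.553)² = 73.5556039371²
eq3: (x − 32.070)² + (y + 38.101)² = 18.7248221508²
eq2−eq1, eq2−eq3 (x²,y² cancel):
  86.798·x + 46.776·y = 2521.478955
  128.434·x − 55.096·y = 6395.183589
det = 86.798·-55.096 − 46.776·128.434 = -10789.851392
x = (2521.478955·-55.096 − 46.776·6395.183589) / -10789.851392 = 40.599680
y = (86.798·6395.183589 − 2521.478955·128.434) / -10789.851392 = -21.431761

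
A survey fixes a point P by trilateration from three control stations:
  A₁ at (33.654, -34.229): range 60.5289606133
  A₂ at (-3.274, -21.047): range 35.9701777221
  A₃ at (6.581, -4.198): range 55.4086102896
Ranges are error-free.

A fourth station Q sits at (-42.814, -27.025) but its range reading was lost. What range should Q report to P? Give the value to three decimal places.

eq1: (x − 33.654)² + (y + 34.229)² = 60.5289606133²
eq2: (x + 3.274)² + (y + 21.047)² = 35.9701777221²
eq3: (x − 6.581)² + (y + 4.198)² = 55.4086102896²
eq3−eq1, eq3−eq2 (x²,y² cancel):
  54.146·x − 60.062·y = 1649.642413
  -19.710·x − 33.698·y = 2169.022929
det = 54.146·-33.698 − -60.062·-19.710 = -3008.433928
x = (1649.642413·-33.698 − -60.062·2169.022929) / -3008.433928 = -24.825609
y = (54.146·2169.022929 − 1649.642413·-19.710) / -3008.433928 = -49.845990
|P − Q| = √((-24.825609 − -42.814)² + (-49.845990 − -27.025)²) = 29.058214

29.058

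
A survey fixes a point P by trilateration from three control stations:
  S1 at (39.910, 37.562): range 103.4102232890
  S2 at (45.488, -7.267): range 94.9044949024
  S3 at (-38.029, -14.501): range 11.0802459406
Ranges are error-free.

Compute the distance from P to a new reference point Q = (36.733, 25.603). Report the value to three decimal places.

94.984

eq1: (x − 39.910)² + (y − 37.562)² = 103.4102232890²
eq2: (x − 45.488)² + (y + 7.267)² = 94.9044949024²
eq3: (x + 38.029)² + (y + 14.501)² = 11.0802459406²
eq1−eq2, eq1−eq3 (x²,y² cancel):
  11.156·x − 89.658·y = 805.066617
  -155.878·x − 104.126·y = 9223.674329
det = 11.156·-104.126 − -89.658·-155.878 = -15137.339380
x = (805.066617·-104.126 − -89.658·9223.674329) / -15137.339380 = -49.093689
y = (11.156·9223.674329 − 805.066617·-155.878) / -15137.339380 = -15.087954
|P − Q| = √((-49.093689 − 36.733)² + (-15.087954 − 25.603)²) = 94.984074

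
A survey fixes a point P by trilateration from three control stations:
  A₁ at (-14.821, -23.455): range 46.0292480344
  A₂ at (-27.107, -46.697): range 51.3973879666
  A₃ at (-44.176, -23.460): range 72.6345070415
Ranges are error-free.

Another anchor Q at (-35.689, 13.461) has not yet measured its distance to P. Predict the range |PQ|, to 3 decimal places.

eq1: (x + 14.821)² + (y + 23.455)² = 46.0292480344²
eq2: (x + 27.107)² + (y + 46.697)² = 51.3973879666²
eq3: (x + 44.176)² + (y + 23.460)² = 72.6345070415²
eq3−eq2, eq3−eq1 (x²,y² cancel):
  34.138·x − 46.474·y = 3047.588805
  58.710·x + 0.010·y = 1424.988429
det = 34.138·0.010 − -46.474·58.710 = 2728.829920
x = (3047.588805·0.010 − -46.474·1424.988429) / 2728.829920 = 24.279779
y = (34.138·1424.988429 − 3047.588805·58.710) / 2728.829920 = -47.741225
|P − Q| = √((24.279779 − -35.689)² + (-47.741225 − 13.461)²) = 85.685278

85.685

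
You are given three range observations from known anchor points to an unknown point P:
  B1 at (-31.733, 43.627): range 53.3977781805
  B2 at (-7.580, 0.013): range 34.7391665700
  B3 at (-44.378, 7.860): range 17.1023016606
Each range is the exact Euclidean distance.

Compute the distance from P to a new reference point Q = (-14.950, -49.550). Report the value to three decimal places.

eq1: (x + 31.733)² + (y − 43.627)² = 53.3977781805²
eq2: (x + 7.580)² + (y − 0.013)² = 34.7391665700²
eq3: (x + 44.378)² + (y − 7.860)² = 17.1023016606²
eq2−eq1, eq2−eq3 (x²,y² cancel):
  -48.306·x + 87.228·y = 1208.328828
  -73.596·x + 15.694·y = 2888.050887
det = -48.306·15.694 − 87.228·-73.596 = 5661.517524
x = (1208.328828·15.694 − 87.228·2888.050887) / 5661.517524 = -41.147164
y = (-48.306·2888.050887 − 1208.328828·-73.596) / 5661.517524 = -8.934357
|P − Q| = √((-41.147164 − -14.950)² + (-8.934357 − -49.550)²) = 48.331376

48.331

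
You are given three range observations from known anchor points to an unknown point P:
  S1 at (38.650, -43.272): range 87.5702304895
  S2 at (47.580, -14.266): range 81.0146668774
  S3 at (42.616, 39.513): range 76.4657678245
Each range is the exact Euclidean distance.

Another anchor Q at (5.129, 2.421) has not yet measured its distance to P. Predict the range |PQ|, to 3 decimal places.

35.479

eq1: (x − 38.650)² + (y + 43.272)² = 87.5702304895²
eq2: (x − 47.580)² + (y + 14.266)² = 81.0146668774²
eq3: (x − 42.616)² + (y − 39.513)² = 76.4657678245²
eq1−eq2, eq1−eq3 (x²,y² cancel):
  17.860·x + 58.012·y = 206.255691
  7.932·x + 165.570·y = 1832.643760
det = 17.860·165.570 − 58.012·7.932 = 2496.929016
x = (206.255691·165.570 − 58.012·1832.643760) / 2496.929016 = -28.901733
y = (17.860·1832.643760 − 206.255691·7.932) / 2496.929016 = 12.453297
|P − Q| = √((-28.901733 − 5.129)² + (12.453297 − 2.421)²) = 35.478694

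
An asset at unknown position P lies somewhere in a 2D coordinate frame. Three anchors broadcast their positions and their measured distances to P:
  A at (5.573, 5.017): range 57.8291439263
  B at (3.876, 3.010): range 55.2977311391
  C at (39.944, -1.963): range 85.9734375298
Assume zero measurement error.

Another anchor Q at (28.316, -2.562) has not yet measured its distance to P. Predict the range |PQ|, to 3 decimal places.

eq1: (x − 5.573)² + (y − 5.017)² = 57.8291439263²
eq2: (x − 3.876)² + (y − 3.010)² = 55.2977311391²
eq3: (x − 39.944)² + (y + 1.963)² = 85.9734375298²
eq3−eq1, eq3−eq2 (x²,y² cancel):
  -68.742·x + 13.960·y = 2504.074186
  -72.136·x + 9.946·y = 2758.299863
det = -68.742·9.946 − 13.960·-72.136 = 323.310628
x = (2504.074186·9.946 − 13.960·2758.299863) / 323.310628 = -42.065874
y = (-68.742·2758.299863 − 2504.074186·-72.136) / 323.310628 = -27.766343
|P − Q| = √((-42.065874 − 28.316)² + (-27.766343 − -2.562)²) = 74.758726

74.759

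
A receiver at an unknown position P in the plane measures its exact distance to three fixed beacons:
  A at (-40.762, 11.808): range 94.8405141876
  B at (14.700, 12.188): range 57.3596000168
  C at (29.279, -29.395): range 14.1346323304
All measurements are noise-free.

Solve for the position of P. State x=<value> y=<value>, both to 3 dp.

x=38.752 y=-39.885

eq1: (x + 40.762)² + (y − 11.808)² = 94.8405141876²
eq2: (x − 14.700)² + (y − 12.188)² = 57.3596000168²
eq3: (x − 29.279)² + (y + 29.395)² = 14.1346323304²
eq3−eq2, eq3−eq1 (x²,y² cancel):
  -29.158·x + 83.166·y = -4447.024405
  -140.082·x + 82.406·y = -8715.291658
det = -29.158·82.406 − 83.166·-140.082 = 9247.265464
x = (-4447.024405·82.406 − 83.166·-8715.291658) / 9247.265464 = 38.752478
y = (-29.158·-8715.291658 − -4447.024405·-140.082) / 9247.265464 = -39.885045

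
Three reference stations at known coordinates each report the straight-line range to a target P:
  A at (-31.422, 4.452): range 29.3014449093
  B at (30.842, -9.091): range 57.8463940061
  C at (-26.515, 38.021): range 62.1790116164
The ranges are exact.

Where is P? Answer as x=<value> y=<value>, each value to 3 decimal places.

x=-25.013 y=-24.140

eq1: (x + 31.422)² + (y − 4.452)² = 29.3014449093²
eq2: (x − 30.842)² + (y + 9.091)² = 57.8463940061²
eq3: (x + 26.515)² + (y − 38.021)² = 62.1790116164²
eq3−eq2, eq3−eq1 (x²,y² cancel):
  114.714·x − 94.224·y = -594.742235
  -9.814·x − 67.138·y = 1866.175534
det = 114.714·-67.138 − -94.224·-9.814 = -8626.382868
x = (-594.742235·-67.138 − -94.224·1866.175534) / -8626.382868 = -25.012607
y = (114.714·1866.175534 − -594.742235·-9.814) / -8626.382868 = -24.139858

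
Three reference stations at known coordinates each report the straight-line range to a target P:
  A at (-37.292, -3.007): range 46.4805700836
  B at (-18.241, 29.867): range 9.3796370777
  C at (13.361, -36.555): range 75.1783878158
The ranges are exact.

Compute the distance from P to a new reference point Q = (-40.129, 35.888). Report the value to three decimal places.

29.877

eq1: (x + 37.292)² + (y + 3.007)² = 46.4805700836²
eq2: (x + 18.241)² + (y − 29.867)² = 9.3796370777²
eq3: (x − 13.361)² + (y + 36.555)² = 75.1783878158²
eq2−eq1, eq2−eq3 (x²,y² cancel):
  -38.102·x − 65.748·y = -1897.502261
  63.204·x − 132.844·y = -5273.799827
det = -38.102·-132.844 − -65.748·63.204 = 9217.158680
x = (-1897.502261·-132.844 − -65.748·-5273.799827) / 9217.158680 = -10.271061
y = (-38.102·-5273.799827 − -1897.502261·63.204) / 9217.158680 = 34.812469
|P − Q| = √((-10.271061 − -40.129)² + (34.812469 − 35.888)²) = 29.877304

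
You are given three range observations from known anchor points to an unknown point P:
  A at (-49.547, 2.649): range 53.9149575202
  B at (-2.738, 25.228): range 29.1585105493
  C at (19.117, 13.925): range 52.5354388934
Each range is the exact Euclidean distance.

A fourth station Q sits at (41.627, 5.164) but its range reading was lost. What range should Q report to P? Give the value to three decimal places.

75.740

eq1: (x + 49.547)² + (y − 2.649)² = 53.9149575202²
eq2: (x + 2.738)² + (y − 25.228)² = 29.1585105493²
eq3: (x − 19.117)² + (y − 13.925)² = 52.5354388934²
eq1−eq2, eq1−eq3 (x²,y² cancel):
  93.618·x + 45.158·y = 238.630125
  137.328·x + 22.552·y = -1755.706791
det = 93.618·22.552 − 45.158·137.328 = -4090.184688
x = (238.630125·22.552 − 45.158·-1755.706791) / -4090.184688 = -20.699748
y = (93.618·-1755.706791 − 238.630125·137.328) / -4090.184688 = 48.197422
|P − Q| = √((-20.699748 − 41.627)² + (48.197422 − 5.164)²) = 75.739679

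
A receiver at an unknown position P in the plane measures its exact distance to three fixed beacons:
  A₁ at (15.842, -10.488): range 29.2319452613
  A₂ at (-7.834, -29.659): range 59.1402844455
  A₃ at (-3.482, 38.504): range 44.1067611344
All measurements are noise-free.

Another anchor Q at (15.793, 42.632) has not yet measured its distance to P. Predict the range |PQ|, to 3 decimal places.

eq1: (x − 15.842)² + (y + 10.488)² = 29.2319452613²
eq2: (x + 7.834)² + (y + 29.659)² = 59.1402844455²
eq3: (x + 3.482)² + (y − 38.504)² = 44.1067611344²
eq3−eq1, eq3−eq2 (x²,y² cancel):
  38.648·x − 97.984·y = -42.815478
  -8.704·x − 136.326·y = -2105.821370
det = 38.648·-136.326 − -97.984·-8.704 = -6121.579984
x = (-42.815478·-136.326 − -97.984·-2105.821370) / -6121.579984 = 32.752972
y = (38.648·-2105.821370 − -42.815478·-8.704) / -6121.579984 = 13.355776
|P − Q| = √((32.752972 − 15.793)² + (13.355776 − 42.632)²) = 33.833976

33.834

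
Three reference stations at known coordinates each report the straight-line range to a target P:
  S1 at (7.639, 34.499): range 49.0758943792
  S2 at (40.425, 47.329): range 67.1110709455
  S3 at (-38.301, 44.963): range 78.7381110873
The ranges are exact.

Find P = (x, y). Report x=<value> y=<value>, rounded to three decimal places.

eq1: (x − 7.639)² + (y − 34.499)² = 49.0758943792²
eq2: (x − 40.425)² + (y − 47.329)² = 67.1110709455²
eq3: (x + 38.301)² + (y − 44.963)² = 78.7381110873²
eq3−eq1, eq3−eq2 (x²,y² cancel):
  91.880·x − 20.928·y = 1551.144080
  157.452·x + 4.732·y = 2081.371190
det = 91.880·4.732 − -20.928·157.452 = 3729.931616
x = (1551.144080·4.732 − -20.928·2081.371190) / 3729.931616 = 13.646081
y = (91.880·2081.371190 − 1551.144080·157.452) / 3729.931616 = -14.207862

x=13.646 y=-14.208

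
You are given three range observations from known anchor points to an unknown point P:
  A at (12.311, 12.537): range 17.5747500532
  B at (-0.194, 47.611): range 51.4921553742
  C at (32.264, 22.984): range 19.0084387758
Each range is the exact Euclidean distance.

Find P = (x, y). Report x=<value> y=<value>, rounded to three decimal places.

x=27.928 y=4.477

eq1: (x − 12.311)² + (y − 12.537)² = 17.5747500532²
eq2: (x + 0.194)² + (y − 47.611)² = 51.4921553742²
eq3: (x − 32.264)² + (y − 22.984)² = 19.0084387758²
eq2−eq3, eq2−eq1 (x²,y² cancel):
  64.916·x − 49.254·y = 1592.506315
  25.010·x − 70.148·y = 384.462359
det = 64.916·-70.148 − -49.254·25.010 = -3321.885028
x = (1592.506315·-70.148 − -49.254·384.462359) / -3321.885028 = 27.928367
y = (64.916·384.462359 − 1592.506315·25.010) / -3321.885028 = 4.476622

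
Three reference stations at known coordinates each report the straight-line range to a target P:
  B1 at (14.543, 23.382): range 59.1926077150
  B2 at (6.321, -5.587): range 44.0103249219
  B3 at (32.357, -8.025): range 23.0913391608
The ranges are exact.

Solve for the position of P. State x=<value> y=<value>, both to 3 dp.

x=44.333 y=-27.768

eq1: (x − 14.543)² + (y − 23.382)² = 59.1926077150²
eq2: (x − 6.321)² + (y + 5.587)² = 44.0103249219²
eq3: (x − 32.357)² + (y + 8.025)² = 23.0913391608²
eq3−eq1, eq3−eq2 (x²,y² cancel):
  -35.628·x + 62.814·y = -3323.714165
  -52.072·x + 4.876·y = -2443.905219
det = -35.628·4.876 − 62.814·-52.072 = 3097.128480
x = (-3323.714165·4.876 − 62.814·-2443.905219) / 3097.128480 = 44.333011
y = (-35.628·-2443.905219 − -3323.714165·-52.072) / 3097.128480 = -27.767976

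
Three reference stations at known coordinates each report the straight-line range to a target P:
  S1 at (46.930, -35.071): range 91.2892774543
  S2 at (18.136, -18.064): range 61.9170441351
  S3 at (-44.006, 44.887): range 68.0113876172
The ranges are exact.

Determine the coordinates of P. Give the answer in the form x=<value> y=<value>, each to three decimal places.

x=-43.574 y=-23.123

eq1: (x − 46.930)² + (y + 35.071)² = 91.2892774543²
eq2: (x − 18.136)² + (y + 18.064)² = 61.9170441351²
eq3: (x + 44.006)² + (y − 44.887)² = 68.0113876172²
eq1−eq3, eq1−eq2 (x²,y² cancel):
  -181.872·x + 159.916·y = 4227.154197
  -57.588·x + 34.014·y = 1722.834475
det = -181.872·34.014 − 159.916·-57.588 = 3023.048400
x = (4227.154197·34.014 − 159.916·1722.834475) / 3023.048400 = -43.574021
y = (-181.872·1722.834475 − 4227.154197·-57.588) / 3023.048400 = -23.123016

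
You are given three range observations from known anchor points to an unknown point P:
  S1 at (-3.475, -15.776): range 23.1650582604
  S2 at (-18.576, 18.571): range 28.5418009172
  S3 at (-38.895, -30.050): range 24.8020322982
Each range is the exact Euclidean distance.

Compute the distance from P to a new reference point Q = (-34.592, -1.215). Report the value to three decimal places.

eq1: (x + 3.475)² + (y + 15.776)² = 23.1650582604²
eq2: (x + 18.576)² + (y − 18.571)² = 28.5418009172²
eq3: (x + 38.895)² + (y + 30.050)² = 24.8020322982²
eq1−eq2, eq1−eq3 (x²,y² cancel):
  -30.202·x + 68.694·y = 150.977541
  -70.840·x − 28.548·y = 2076.344842
det = -30.202·-28.548 − 68.694·-70.840 = 5728.489656
x = (150.977541·-28.548 − 68.694·2076.344842) / 5728.489656 = -25.651184
y = (-30.202·2076.344842 − 150.977541·-70.840) / 5728.489656 = -9.079971
|P − Q| = √((-25.651184 − -34.592)² + (-9.079971 − -1.215)²) = 11.907811

11.908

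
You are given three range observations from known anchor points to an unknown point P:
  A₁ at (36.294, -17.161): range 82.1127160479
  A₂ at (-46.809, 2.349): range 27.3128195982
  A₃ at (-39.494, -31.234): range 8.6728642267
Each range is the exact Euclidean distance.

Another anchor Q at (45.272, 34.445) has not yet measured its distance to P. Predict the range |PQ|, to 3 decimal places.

108.425

eq1: (x − 36.294)² + (y + 17.161)² = 82.1127160479²
eq2: (x + 46.809)² + (y − 2.349)² = 27.3128195982²
eq3: (x + 39.494)² + (y + 31.234)² = 8.6728642267²
eq2−eq3, eq2−eq1 (x²,y² cancel):
  14.630·x − 67.166·y = 1009.510051
  166.206·x − 39.020·y = -6581.353947
det = 14.630·-39.020 − -67.166·166.206 = 10592.529596
x = (1009.510051·-39.020 − -67.166·-6581.353947) / 10592.529596 = -45.450362
y = (14.630·-6581.353947 − 1009.510051·166.206) / 10592.529596 = -24.930007
|P − Q| = √((-45.450362 − 45.272)² + (-24.930007 − 34.445)²) = 108.424805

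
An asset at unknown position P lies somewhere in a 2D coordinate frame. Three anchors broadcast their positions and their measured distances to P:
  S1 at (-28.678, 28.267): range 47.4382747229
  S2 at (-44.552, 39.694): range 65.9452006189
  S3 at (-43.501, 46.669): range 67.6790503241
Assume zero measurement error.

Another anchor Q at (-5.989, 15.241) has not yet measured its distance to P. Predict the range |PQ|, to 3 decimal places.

23.556

eq1: (x + 28.678)² + (y − 28.267)² = 47.4382747229²
eq2: (x + 44.552)² + (y − 39.694)² = 65.9452006189²
eq3: (x + 43.501)² + (y − 46.669)² = 67.6790503241²
eq3−eq2, eq3−eq1 (x²,y² cancel):
  -2.102·x − 13.950·y = -278.153854
  29.646·x − 36.804·y = -118.817645
det = -2.102·-36.804 − -13.950·29.646 = 490.923708
x = (-278.153854·-36.804 − -13.950·-118.817645) / 490.923708 = 17.476582
y = (-2.102·-118.817645 − -278.153854·29.646) / 490.923708 = 17.305955
|P − Q| = √((17.476582 − -5.989)² + (17.305955 − 15.241)²) = 23.556264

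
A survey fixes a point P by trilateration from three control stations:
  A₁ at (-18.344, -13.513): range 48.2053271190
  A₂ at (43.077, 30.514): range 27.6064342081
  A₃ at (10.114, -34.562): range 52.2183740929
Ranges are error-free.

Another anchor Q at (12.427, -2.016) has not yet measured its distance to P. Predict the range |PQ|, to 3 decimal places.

eq1: (x + 18.344)² + (y + 13.513)² = 48.2053271190²
eq2: (x − 43.077)² + (y − 30.514)² = 27.6064342081²
eq3: (x − 10.114)² + (y + 34.562)² = 52.2183740929²
eq1−eq2, eq1−eq3 (x²,y² cancel):
  122.842·x + 88.054·y = 3829.266973
  56.916·x − 42.098·y = 374.716305
det = 122.842·-42.098 − 88.054·56.916 = -10183.083980
x = (3829.266973·-42.098 − 88.054·374.716305) / -10183.083980 = 19.070819
y = (122.842·374.716305 − 3829.266973·56.916) / -10183.083980 = 16.882475
|P − Q| = √((19.070819 − 12.427)² + (16.882475 − -2.016)²) = 20.032291

20.032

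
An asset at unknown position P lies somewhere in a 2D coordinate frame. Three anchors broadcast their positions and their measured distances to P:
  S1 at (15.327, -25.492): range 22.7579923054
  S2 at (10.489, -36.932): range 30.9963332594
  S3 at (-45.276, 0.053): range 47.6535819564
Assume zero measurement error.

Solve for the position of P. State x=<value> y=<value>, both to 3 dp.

x=1.827 y=-7.171

eq1: (x − 15.327)² + (y + 25.492)² = 22.7579923054²
eq2: (x − 10.489)² + (y + 36.932)² = 30.9963332594²
eq3: (x + 45.276)² + (y − 0.053)² = 47.6535819564²
eq1−eq3, eq1−eq2 (x²,y² cancel):
  -121.206·x + 51.090·y = -587.777668
  -9.676·x − 22.880·y = 146.386290
det = -121.206·-22.880 − 51.090·-9.676 = 3267.540120
x = (-587.777668·-22.880 − 51.090·146.386290) / 3267.540120 = 1.826903
y = (-121.206·146.386290 − -587.777668·-9.676) / 3267.540120 = -7.170603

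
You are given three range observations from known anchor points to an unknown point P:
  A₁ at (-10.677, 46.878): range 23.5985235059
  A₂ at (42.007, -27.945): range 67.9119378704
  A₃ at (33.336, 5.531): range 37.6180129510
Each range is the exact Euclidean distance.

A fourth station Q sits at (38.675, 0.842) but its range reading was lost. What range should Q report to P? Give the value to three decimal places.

44.696

eq1: (x + 10.677)² + (y − 46.878)² = 23.5985235059²
eq2: (x − 42.007)² + (y + 27.945)² = 67.9119378704²
eq3: (x − 33.336)² + (y − 5.531)² = 37.6180129510²
eq1−eq3, eq1−eq2 (x²,y² cancel):
  88.026·x − 82.694·y = -2027.888943
  105.368·x − 149.646·y = -3821.175133
det = 88.026·-149.646 − -82.694·105.368 = -4459.437404
x = (-2027.888943·-149.646 − -82.694·-3821.175133) / -4459.437404 = 2.808154
y = (88.026·-3821.175133 − -2027.888943·105.368) / -4459.437404 = 27.512027
|P − Q| = √((2.808154 − 38.675)² + (27.512027 − 0.842)²) = 44.695872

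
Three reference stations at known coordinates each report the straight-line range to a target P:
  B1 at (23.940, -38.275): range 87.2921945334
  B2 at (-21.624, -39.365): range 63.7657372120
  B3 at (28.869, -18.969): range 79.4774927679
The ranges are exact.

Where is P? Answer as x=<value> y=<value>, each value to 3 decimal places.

eq1: (x − 23.940)² + (y + 38.275)² = 87.2921945334²
eq2: (x + 21.624)² + (y + 39.365)² = 63.7657372120²
eq3: (x − 28.869)² + (y + 18.969)² = 79.4774927679²
eq2−eq1, eq2−eq3 (x²,y² cancel):
  91.128·x + 2.180·y = -3532.959360
  100.986·x + 40.792·y = -3074.561093
det = 91.128·40.792 − 2.180·100.986 = 3497.143896
x = (-3532.959360·40.792 − 2.180·-3074.561093) / 3497.143896 = -39.293189
y = (91.128·-3074.561093 − -3532.959360·100.986) / 3497.143896 = 21.903826

x=-39.293 y=21.904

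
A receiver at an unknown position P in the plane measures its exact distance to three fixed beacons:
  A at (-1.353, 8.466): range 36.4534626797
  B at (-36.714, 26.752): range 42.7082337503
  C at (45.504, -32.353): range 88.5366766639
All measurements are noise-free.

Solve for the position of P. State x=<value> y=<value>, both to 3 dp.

eq1: (x + 1.353)² + (y − 8.466)² = 36.4534626797²
eq2: (x + 36.714)² + (y − 26.752)² = 42.7082337503²
eq3: (x − 45.504)² + (y + 32.353)² = 88.5366766639²
eq2−eq1, eq2−eq3 (x²,y² cancel):
  70.722·x − 36.572·y = -1494.945246
  164.436·x − 118.210·y = -4961.006560
det = 70.722·-118.210 − -36.572·164.436 = -2346.294228
x = (-1494.945246·-118.210 − -36.572·-4961.006560) / -2346.294228 = 2.010172
y = (70.722·-4961.006560 − -1494.945246·164.436) / -2346.294228 = 44.763989

x=2.010 y=44.764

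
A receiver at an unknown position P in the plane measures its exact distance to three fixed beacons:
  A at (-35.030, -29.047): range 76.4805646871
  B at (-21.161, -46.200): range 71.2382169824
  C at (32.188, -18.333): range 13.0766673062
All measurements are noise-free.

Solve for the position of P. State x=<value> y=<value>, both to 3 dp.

x=38.104 y=-6.671

eq1: (x + 35.030)² + (y + 29.047)² = 76.4805646871²
eq2: (x + 21.161)² + (y + 46.200)² = 71.2382169824²
eq3: (x − 32.188)² + (y + 18.333)² = 13.0766673062²
eq2−eq3, eq2−eq1 (x²,y² cancel):
  106.698·x + 55.734·y = 3693.822643
  -27.738·x + 34.306·y = -1285.792028
det = 106.698·34.306 − 55.734·-27.738 = 5206.331280
x = (3693.822643·34.306 − 55.734·-1285.792028) / 5206.331280 = 38.104109
y = (106.698·-1285.792028 − 3693.822643·-27.738) / 5206.331280 = -6.671144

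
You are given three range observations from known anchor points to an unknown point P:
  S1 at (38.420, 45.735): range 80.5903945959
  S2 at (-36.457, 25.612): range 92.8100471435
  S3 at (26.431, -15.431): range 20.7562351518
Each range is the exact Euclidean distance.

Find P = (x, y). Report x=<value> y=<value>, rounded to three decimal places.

x=34.053 y=-34.737

eq1: (x − 38.420)² + (y − 45.735)² = 80.5903945959²
eq2: (x + 36.457)² + (y − 25.612)² = 92.8100471435²
eq3: (x − 26.431)² + (y + 15.431)² = 20.7562351518²
eq2−eq3, eq2−eq1 (x²,y² cancel):
  125.776·x − 82.086·y = 7134.509682
  149.754·x + 40.246·y = 3701.592382
det = 125.776·40.246 − -82.086·149.754 = 17354.687740
x = (7134.509682·40.246 − -82.086·3701.592382) / 17354.687740 = 34.053300
y = (125.776·3701.592382 − 7134.509682·149.754) / 17354.687740 = -34.737005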